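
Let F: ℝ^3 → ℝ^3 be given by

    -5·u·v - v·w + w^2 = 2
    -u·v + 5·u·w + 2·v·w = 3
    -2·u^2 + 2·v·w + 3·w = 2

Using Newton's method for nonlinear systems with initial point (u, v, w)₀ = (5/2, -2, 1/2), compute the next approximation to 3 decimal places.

At (5/2, -2, 1/2): F = (24.250, 6.250, -15.000).
Jacobian J = [[-5·v, -5·u - w, -v + 2·w], [-v + 5·w, -u + 2·w, 5·u + 2·v], [-4·u, 2·w, 2·v + 3]].
At the point, J = [[10.000, -13.000, 3.000], [4.500, -1.500, 8.500], [-10.000, 1.000, -1.000]] (det J = 945.000).
Solving J·Δ = −F gives Δ = (-1.437, 0.799, 0.166).
Then the next iterate is (u, v, w)₁ = (1.063, -1.201, 0.666).

(1.063, -1.201, 0.666)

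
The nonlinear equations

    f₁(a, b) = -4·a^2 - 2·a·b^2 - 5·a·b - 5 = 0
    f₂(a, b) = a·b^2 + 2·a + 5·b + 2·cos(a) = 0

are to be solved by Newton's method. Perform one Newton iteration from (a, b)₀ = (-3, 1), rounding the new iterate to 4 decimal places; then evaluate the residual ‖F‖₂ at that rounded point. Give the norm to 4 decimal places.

6.2806

At (-3, 1): F = (-20.0000, -5.979985).
Jacobian J = [[-8·a - 2·b^2 - 5·b, -4·a·b - 5·a], [b^2 - 2·sin(a) + 2, 2·a·b + 5]].
At the point, J = [[17.0000, 27.0000], [3.282240, -1.0000]] (det J = -105.620480).
Solving J·Δ = −F gives Δ = (1.7180, -0.3410).
Then the next iterate is (a, b)₁ = (-1.2820, 0.6590).
Re-evaluating at (-1.2820, 0.6590): F = (-6.236410, 0.743849), so ‖F‖₂ = 6.2806.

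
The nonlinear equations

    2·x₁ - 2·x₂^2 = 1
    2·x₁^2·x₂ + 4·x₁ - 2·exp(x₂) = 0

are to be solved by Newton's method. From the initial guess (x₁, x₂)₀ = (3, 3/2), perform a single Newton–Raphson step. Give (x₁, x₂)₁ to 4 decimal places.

(1.7690, 1.1730)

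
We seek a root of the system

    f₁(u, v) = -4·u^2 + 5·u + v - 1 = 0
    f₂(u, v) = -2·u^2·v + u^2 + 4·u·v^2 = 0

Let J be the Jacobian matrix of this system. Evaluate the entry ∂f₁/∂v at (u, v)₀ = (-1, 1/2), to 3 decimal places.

∂f₁/∂v = 1.
At (-1, 1/2) this is 1.000.

1.000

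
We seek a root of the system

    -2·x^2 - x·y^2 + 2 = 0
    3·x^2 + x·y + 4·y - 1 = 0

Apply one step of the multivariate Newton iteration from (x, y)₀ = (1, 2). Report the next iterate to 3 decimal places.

(4.500, -6.000)

At (1, 2): F = (-4.000, 12.000).
Jacobian J = [[-4·x - y^2, -2·x·y], [6·x + y, x + 4]].
At the point, J = [[-8.000, -4.000], [8.000, 5.000]] (det J = -8.000).
Solving J·Δ = −F gives Δ = (3.500, -8.000).
Then the next iterate is (x, y)₁ = (4.500, -6.000).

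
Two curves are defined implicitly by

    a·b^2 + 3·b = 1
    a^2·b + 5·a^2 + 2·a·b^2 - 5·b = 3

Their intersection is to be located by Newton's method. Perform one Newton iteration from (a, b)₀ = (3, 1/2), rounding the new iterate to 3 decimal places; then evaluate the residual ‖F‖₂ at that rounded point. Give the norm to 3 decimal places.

10.909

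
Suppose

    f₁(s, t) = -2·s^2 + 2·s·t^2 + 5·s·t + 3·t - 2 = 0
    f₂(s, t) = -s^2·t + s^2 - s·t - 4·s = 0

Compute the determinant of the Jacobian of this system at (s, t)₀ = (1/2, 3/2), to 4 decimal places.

43.5000

J = [[-4·s + 2·t^2 + 5·t, 4·s·t + 5·s + 3], [-2·s·t + 2·s - t - 4, -s^2 - s]].
At the point, J = [[10.0000, 8.5000], [-6.0000, -0.7500]].
det J = 43.5000.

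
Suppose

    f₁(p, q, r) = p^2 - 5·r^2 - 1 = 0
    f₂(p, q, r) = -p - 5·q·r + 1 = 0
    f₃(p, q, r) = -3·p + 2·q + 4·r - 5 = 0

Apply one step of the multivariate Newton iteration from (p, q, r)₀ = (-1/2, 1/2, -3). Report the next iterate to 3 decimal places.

(-3.840, -0.087, -1.586)

At (-1/2, 1/2, -3): F = (-45.750, 9.000, -14.500).
Jacobian J = [[2·p, 0, -10·r], [-1, -5·r, -5·q], [-3, 2, 4]].
At the point, J = [[-1.000, 0.000, 30.000], [-1.000, 15.000, -2.500], [-3.000, 2.000, 4.000]] (det J = 1225.000).
Solving J·Δ = −F gives Δ = (-3.340, -0.587, 1.414).
Then the next iterate is (p, q, r)₁ = (-3.840, -0.087, -1.586).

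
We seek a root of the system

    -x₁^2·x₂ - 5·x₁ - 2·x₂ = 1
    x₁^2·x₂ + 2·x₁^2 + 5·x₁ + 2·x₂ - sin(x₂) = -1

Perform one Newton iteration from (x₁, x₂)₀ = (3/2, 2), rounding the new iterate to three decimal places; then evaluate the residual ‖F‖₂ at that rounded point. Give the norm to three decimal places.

7.450

At (3/2, 2): F = (-17.000, 20.59070).
Jacobian J = [[-2·x₁·x₂ - 5, -x₁^2 - 2], [2·x₁·x₂ + 4·x₁ + 5, x₁^2 - cos(x₂) + 2]].
At the point, J = [[-11.000, -4.250], [17.000, 4.66615]] (det J = 20.92238).
Solving J·Δ = −F gives Δ = (-0.391, -2.987).
Then the next iterate is (x₁, x₂)₁ = (1.109, -0.987).
Re-evaluating at (1.109, -0.987): F = (-3.35711, 6.65125), so ‖F‖₂ = 7.450.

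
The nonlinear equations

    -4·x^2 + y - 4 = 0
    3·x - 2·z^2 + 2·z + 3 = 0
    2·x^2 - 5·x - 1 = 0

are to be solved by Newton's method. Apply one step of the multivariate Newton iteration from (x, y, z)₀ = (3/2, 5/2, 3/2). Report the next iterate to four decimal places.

(5.5000, 61.0000, 6.0000)

At (3/2, 5/2, 3/2): F = (-10.5000, 6.0000, -4.0000).
Jacobian J = [[-8·x, 1, 0], [3, 0, -4·z + 2], [4·x - 5, 0, 0]].
At the point, J = [[-12.0000, 1.0000, 0.0000], [3.0000, 0.0000, -4.0000], [1.0000, 0.0000, 0.0000]] (det J = -4.0000).
Solving J·Δ = −F gives Δ = (4.0000, 58.5000, 4.5000).
Then the next iterate is (x, y, z)₁ = (5.5000, 61.0000, 6.0000).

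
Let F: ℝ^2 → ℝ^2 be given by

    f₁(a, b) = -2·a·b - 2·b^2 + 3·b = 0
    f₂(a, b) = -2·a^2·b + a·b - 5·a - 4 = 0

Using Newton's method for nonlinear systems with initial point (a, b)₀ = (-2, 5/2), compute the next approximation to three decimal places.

At (-2, 5/2): F = (5.000, -19.000).
Jacobian J = [[-2·b, -2·a - 4·b + 3], [-4·a·b + b - 5, -2·a^2 + a]].
At the point, J = [[-5.000, -3.000], [17.500, -10.000]] (det J = 102.500).
Solving J·Δ = −F gives Δ = (1.044, -0.073).
Then the next iterate is (a, b)₁ = (-0.956, 2.427).

(-0.956, 2.427)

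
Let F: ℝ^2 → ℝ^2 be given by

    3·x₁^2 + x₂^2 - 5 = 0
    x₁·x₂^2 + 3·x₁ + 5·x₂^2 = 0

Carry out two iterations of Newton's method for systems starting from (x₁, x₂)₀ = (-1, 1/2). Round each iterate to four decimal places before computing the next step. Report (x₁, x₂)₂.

At (-1, 1/2): F = (-1.7500, -2.0000).
Jacobian J = [[6·x₁, 2·x₂], [x₂^2 + 3, 2·x₁·x₂ + 10·x₂]].
At the point, J = [[-6.0000, 1.0000], [3.2500, 4.0000]] (det J = -27.2500).
Solving J·Δ = −F gives Δ = (-0.1835, 0.6491).
Then the next iterate is (x₁, x₂)₁ = (-1.1835, 1.1491).
Round to (-1.1835, 1.1491) and repeat: F = (0.522448, 1.488924), J = [[-7.1010, 2.2982], [4.320431, 8.771080]].
Δ = (0.0161, -0.1777), so (x₁, x₂)₂ = (-1.1674, 0.9714).

(-1.1674, 0.9714)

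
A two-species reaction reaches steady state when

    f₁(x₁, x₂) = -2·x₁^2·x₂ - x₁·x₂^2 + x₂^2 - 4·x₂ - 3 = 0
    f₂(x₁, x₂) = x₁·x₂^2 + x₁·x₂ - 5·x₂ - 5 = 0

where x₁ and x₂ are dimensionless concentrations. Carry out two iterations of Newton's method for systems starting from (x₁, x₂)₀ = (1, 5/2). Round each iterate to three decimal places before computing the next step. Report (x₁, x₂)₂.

(1.295, -4.117)

At (1, 5/2): F = (-18.000, -8.750).
Jacobian J = [[-4·x₁·x₂ - x₂^2, -2·x₁^2 - 2·x₁·x₂ + 2·x₂ - 4], [x₂^2 + x₂, 2·x₁·x₂ + x₁ - 5]].
At the point, J = [[-16.250, -6.000], [8.750, 1.000]] (det J = 36.250).
Solving J·Δ = −F gives Δ = (1.945, -8.267).
Then the next iterate is (x₁, x₂)₁ = (2.945, -5.767).
Round to (2.945, -5.767) and repeat: F = (55.41530, 104.79685), J = [[34.67697, 1.08758], [27.49129, -36.02263]].
Δ = (-1.650, 1.650), so (x₁, x₂)₂ = (1.295, -4.117).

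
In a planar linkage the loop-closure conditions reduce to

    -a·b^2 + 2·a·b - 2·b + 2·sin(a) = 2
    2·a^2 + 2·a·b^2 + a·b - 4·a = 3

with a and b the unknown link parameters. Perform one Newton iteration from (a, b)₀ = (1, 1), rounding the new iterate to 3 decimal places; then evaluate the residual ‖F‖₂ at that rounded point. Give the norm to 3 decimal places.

0.956

At (1, 1): F = (-1.31706, -2.000).
Jacobian J = [[-b^2 + 2·b + 2·cos(a), -2·a·b + 2·a - 2], [4·a + 2·b^2 + b - 4, 4·a·b + a]].
At the point, J = [[2.08060, -2.000], [3.000, 5.000]] (det J = 16.40302).
Solving J·Δ = −F gives Δ = (0.645, 0.013).
Then the next iterate is (a, b)₁ = (1.645, 1.013).
Re-evaluating at (1.645, 1.013): F = (-0.38678, 0.87453), so ‖F‖₂ = 0.956.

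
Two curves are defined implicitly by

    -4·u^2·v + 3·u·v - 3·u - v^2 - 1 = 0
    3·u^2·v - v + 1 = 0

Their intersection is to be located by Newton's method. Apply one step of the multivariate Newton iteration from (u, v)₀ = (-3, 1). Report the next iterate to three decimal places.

(-1.734, 0.838)

At (-3, 1): F = (-38.000, 27.000).
Jacobian J = [[-8·u·v + 3·v - 3, -4·u^2 + 3·u - 2·v], [6·u·v, 3·u^2 - 1]].
At the point, J = [[24.000, -47.000], [-18.000, 26.000]] (det J = -222.000).
Solving J·Δ = −F gives Δ = (1.266, -0.162).
Then the next iterate is (u, v)₁ = (-1.734, 0.838).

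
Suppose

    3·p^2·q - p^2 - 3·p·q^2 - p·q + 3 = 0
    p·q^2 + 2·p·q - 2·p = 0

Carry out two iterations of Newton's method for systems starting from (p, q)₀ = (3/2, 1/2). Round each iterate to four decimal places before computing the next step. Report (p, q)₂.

(7.7563, -3.3063)

At (3/2, 1/2): F = (2.2500, -1.1250).
Jacobian J = [[6·p·q - 2·p - 3·q^2 - q, 3·p^2 - 6·p·q - p], [q^2 + 2·q - 2, 2·p·q + 2·p]].
At the point, J = [[0.2500, 0.7500], [-0.7500, 4.5000]] (det J = 1.6875).
Solving J·Δ = −F gives Δ = (-6.5000, -0.8333).
Then the next iterate is (p, q)₁ = (-5.0000, -0.3333).
Round to (-5.0000, -0.3333) and repeat: F = (-46.997667, 12.777556), J = [[19.999033, 70.0010], [-2.555511, -6.6670]].
Δ = (12.7563, -2.9730), so (p, q)₂ = (7.7563, -3.3063).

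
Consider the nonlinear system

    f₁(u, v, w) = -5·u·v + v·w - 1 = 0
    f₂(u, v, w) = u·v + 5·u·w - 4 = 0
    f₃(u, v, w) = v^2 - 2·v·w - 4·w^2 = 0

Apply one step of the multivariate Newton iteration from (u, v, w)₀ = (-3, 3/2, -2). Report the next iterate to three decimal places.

At (-3, 3/2, -2): F = (18.500, 21.500, -7.750).
Jacobian J = [[-5·v, -5·u + w, v], [v + 5·w, u, 5·u], [0, 2·v - 2·w, -2·v - 8·w]].
At the point, J = [[-7.500, 13.000, 1.500], [-8.500, -3.000, -15.000], [0.000, 7.000, 13.000]] (det J = 852.250).
Solving J·Δ = −F gives Δ = (0.834, -1.078, 1.177).
Then the next iterate is (u, v, w)₁ = (-2.166, 0.422, -0.823).

(-2.166, 0.422, -0.823)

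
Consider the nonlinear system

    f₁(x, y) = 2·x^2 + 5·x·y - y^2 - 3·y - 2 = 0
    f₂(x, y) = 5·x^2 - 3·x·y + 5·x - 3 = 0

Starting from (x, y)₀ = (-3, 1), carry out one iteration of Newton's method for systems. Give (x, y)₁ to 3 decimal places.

(-1.888, 0.461)

At (-3, 1): F = (-3.000, 36.000).
Jacobian J = [[4·x + 5·y, 5·x - 2·y - 3], [10·x - 3·y + 5, -3·x]].
At the point, J = [[-7.000, -20.000], [-28.000, 9.000]] (det J = -623.000).
Solving J·Δ = −F gives Δ = (1.112, -0.539).
Then the next iterate is (x, y)₁ = (-1.888, 0.461).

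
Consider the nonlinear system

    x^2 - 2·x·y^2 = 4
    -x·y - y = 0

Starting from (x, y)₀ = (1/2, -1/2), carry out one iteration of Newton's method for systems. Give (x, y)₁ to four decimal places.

(4.7000, 1.4000)

At (1/2, -1/2): F = (-4.0000, 0.7500).
Jacobian J = [[2·x - 2·y^2, -4·x·y], [-y, -x - 1]].
At the point, J = [[0.5000, 1.0000], [0.5000, -1.5000]] (det J = -1.2500).
Solving J·Δ = −F gives Δ = (4.2000, 1.9000).
Then the next iterate is (x, y)₁ = (4.7000, 1.4000).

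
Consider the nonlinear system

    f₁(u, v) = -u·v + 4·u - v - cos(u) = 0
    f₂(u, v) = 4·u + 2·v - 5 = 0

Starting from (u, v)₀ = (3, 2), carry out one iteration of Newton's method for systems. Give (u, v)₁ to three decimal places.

(0.339, 1.823)

At (3, 2): F = (4.98999, 11.000).
Jacobian J = [[-v + sin(u) + 4, -u - 1], [4, 2]].
At the point, J = [[2.14112, -4.000], [4.000, 2.000]] (det J = 20.28224).
Solving J·Δ = −F gives Δ = (-2.661, -0.177).
Then the next iterate is (u, v)₁ = (0.339, 1.823).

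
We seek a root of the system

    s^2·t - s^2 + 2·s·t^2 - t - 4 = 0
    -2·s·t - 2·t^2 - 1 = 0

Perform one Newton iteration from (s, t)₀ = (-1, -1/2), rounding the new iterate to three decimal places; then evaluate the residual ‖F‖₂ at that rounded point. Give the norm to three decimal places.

At (-1, -1/2): F = (-5.500, -2.500).
Jacobian J = [[2·s·t - 2·s + 2·t^2, s^2 + 4·s·t - 1], [-2·t, -2·s - 4·t]].
At the point, J = [[3.500, 2.000], [1.000, 4.000]] (det J = 12.000).
Solving J·Δ = −F gives Δ = (1.417, 0.271).
Then the next iterate is (s, t)₁ = (0.417, -0.229).
Re-evaluating at (0.417, -0.229): F = (-3.94097, -0.91390), so ‖F‖₂ = 4.046.

4.046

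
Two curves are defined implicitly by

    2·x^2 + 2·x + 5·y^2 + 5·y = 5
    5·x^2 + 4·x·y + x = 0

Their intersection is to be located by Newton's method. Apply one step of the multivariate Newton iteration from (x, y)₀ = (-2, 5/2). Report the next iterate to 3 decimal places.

At (-2, 5/2): F = (42.750, -2.000).
Jacobian J = [[4·x + 2, 10·y + 5], [10·x + 4·y + 1, 4·x]].
At the point, J = [[-6.000, 30.000], [-9.000, -8.000]] (det J = 318.000).
Solving J·Δ = −F gives Δ = (0.887, -1.248).
Then the next iterate is (x, y)₁ = (-1.113, 1.252).

(-1.113, 1.252)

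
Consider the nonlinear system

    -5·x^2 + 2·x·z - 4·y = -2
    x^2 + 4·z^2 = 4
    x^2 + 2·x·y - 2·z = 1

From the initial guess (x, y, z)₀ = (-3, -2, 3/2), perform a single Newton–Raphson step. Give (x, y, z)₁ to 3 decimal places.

At (-3, -2, 3/2): F = (-44.000, 14.000, 17.000).
Jacobian J = [[-10·x + 2·z, -4, 2·x], [2·x, 0, 8·z], [2·x + 2·y, 2·x, -2]].
At the point, J = [[33.000, -4.000, -6.000], [-6.000, 0.000, 12.000], [-10.000, -6.000, -2.000]] (det J = 2688.000).
Solving J·Δ = −F gives Δ = (1.336, 0.772, -0.499).
Then the next iterate is (x, y, z)₁ = (-1.664, -1.228, 1.001).

(-1.664, -1.228, 1.001)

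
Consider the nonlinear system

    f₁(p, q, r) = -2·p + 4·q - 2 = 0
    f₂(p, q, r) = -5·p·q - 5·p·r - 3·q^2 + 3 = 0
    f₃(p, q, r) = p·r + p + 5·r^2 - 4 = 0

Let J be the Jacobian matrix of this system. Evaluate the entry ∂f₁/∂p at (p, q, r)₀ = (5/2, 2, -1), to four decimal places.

-2.0000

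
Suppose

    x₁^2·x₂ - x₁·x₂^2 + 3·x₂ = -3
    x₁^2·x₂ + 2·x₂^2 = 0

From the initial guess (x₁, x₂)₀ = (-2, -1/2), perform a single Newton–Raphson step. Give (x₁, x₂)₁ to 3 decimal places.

(-0.846, -0.904)

At (-2, -1/2): F = (0.000, -1.500).
Jacobian J = [[2·x₁·x₂ - x₂^2, x₁^2 - 2·x₁·x₂ + 3], [2·x₁·x₂, x₁^2 + 4·x₂]].
At the point, J = [[1.750, 5.000], [2.000, 2.000]] (det J = -6.500).
Solving J·Δ = −F gives Δ = (1.154, -0.404).
Then the next iterate is (x₁, x₂)₁ = (-0.846, -0.904).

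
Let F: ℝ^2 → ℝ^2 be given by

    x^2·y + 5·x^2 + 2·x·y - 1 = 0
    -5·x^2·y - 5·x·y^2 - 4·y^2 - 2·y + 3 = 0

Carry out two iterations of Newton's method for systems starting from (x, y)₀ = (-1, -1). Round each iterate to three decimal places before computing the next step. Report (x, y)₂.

(-0.719, 1.911)

At (-1, -1): F = (5.000, 11.000).
Jacobian J = [[2·x·y + 10·x + 2·y, x^2 + 2·x], [-10·x·y - 5·y^2, -5·x^2 - 10·x·y - 8·y - 2]].
At the point, J = [[-10.000, -1.000], [-15.000, -9.000]] (det J = 75.000).
Solving J·Δ = −F gives Δ = (0.453, 0.467).
Then the next iterate is (x, y)₁ = (-0.547, -0.533).
Round to (-0.547, -0.533) and repeat: F = (0.91967, 4.50402), J = [[-5.95290, -0.79479], [-4.33596, -2.14756]].
Δ = (-0.172, 2.444), so (x, y)₂ = (-0.719, 1.911).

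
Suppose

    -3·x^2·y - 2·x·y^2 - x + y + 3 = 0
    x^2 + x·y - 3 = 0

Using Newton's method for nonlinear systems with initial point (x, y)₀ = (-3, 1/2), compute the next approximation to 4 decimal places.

(-2.1962, 0.5264)

At (-3, 1/2): F = (-5.5000, 4.5000).
Jacobian J = [[-6·x·y - 2·y^2 - 1, -3·x^2 - 4·x·y + 1], [2·x + y, x]].
At the point, J = [[7.5000, -20.0000], [-5.5000, -3.0000]] (det J = -132.5000).
Solving J·Δ = −F gives Δ = (0.8038, 0.0264).
Then the next iterate is (x, y)₁ = (-2.1962, 0.5264).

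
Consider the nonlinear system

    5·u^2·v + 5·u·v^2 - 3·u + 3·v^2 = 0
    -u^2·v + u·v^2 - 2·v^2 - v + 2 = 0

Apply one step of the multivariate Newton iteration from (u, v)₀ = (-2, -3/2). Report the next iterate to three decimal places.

At (-2, -3/2): F = (-39.750, 0.500).
Jacobian J = [[10·u·v + 5·v^2 - 3, 5·u^2 + 10·u·v + 6·v], [-2·u·v + v^2, -u^2 + 2·u·v - 4·v - 1]].
At the point, J = [[38.250, 41.000], [-3.750, 7.000]] (det J = 421.500).
Solving J·Δ = −F gives Δ = (0.709, 0.308).
Then the next iterate is (u, v)₁ = (-1.291, -1.192).

(-1.291, -1.192)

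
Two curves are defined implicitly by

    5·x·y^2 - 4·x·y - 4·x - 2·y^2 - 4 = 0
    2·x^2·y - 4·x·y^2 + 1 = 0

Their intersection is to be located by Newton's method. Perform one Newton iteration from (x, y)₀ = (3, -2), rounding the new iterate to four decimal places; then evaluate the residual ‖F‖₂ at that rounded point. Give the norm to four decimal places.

27.7873

At (3, -2): F = (60.0000, -83.0000).
Jacobian J = [[5·y^2 - 4·y - 4, 10·x·y - 4·x - 4·y], [4·x·y - 4·y^2, 2·x^2 - 8·x·y]].
At the point, J = [[24.0000, -64.0000], [-40.0000, 66.0000]] (det J = -976.0000).
Solving J·Δ = −F gives Δ = (-1.3852, 0.4180).
Then the next iterate is (x, y)₁ = (1.6148, -1.5820).
Re-evaluating at (1.6148, -1.5820): F = (14.960800, -23.415975), so ‖F‖₂ = 27.7873.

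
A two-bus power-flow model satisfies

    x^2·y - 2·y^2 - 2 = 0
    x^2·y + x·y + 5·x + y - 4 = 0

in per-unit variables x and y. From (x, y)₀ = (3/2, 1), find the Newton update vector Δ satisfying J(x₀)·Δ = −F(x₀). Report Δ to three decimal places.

At (3/2, 1): F = (-1.750, 8.250).
Jacobian J = [[2·x·y, x^2 - 4·y], [2·x·y + y + 5, x^2 + x + 1]].
At the point, J = [[3.000, -1.750], [9.000, 4.750]] (det J = 30.000).
Solving J·Δ = −F gives Δ = (-0.204, -1.350).

(-0.204, -1.350)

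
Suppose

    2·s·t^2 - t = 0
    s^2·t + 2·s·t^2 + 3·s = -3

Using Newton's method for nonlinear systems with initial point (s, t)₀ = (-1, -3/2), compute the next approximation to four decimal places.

(-0.5714, -1.2857)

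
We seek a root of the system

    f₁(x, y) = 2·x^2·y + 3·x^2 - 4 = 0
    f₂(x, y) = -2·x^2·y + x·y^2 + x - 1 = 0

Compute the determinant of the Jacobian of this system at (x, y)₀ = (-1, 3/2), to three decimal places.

41.500

J = [[4·x·y + 6·x, 2·x^2], [-4·x·y + y^2 + 1, -2·x^2 + 2·x·y]].
At the point, J = [[-12.000, 2.000], [9.250, -5.000]].
det J = 41.500.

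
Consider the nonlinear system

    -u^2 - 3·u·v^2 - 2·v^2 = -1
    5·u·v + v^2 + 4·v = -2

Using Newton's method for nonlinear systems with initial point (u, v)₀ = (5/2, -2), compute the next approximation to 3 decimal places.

At (5/2, -2): F = (-43.250, -27.000).
Jacobian J = [[-2·u - 3·v^2, -6·u·v - 4·v], [5·v, 5·u + 2·v + 4]].
At the point, J = [[-17.000, 38.000], [-10.000, 12.500]] (det J = 167.500).
Solving J·Δ = −F gives Δ = (-2.898, -0.158).
Then the next iterate is (u, v)₁ = (-0.398, -2.158).

(-0.398, -2.158)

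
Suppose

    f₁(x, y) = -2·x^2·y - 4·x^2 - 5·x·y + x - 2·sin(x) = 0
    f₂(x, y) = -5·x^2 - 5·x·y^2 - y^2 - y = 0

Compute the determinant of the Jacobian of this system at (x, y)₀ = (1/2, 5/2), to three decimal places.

J = [[-4·x·y - 8·x - 5·y - 2·cos(x) + 1, -2·x^2 - 5·x], [-10·x - 5·y^2, -10·x·y - 2·y - 1]].
At the point, J = [[-22.25517, -3.000], [-36.250, -18.500]].
det J = 302.971.

302.971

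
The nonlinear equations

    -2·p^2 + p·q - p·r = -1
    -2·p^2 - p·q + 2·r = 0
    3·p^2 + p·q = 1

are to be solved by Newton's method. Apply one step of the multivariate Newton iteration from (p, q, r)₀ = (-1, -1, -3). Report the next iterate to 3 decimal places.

At (-1, -1, -3): F = (-3.000, -9.000, 3.000).
Jacobian J = [[-4·p + q - r, p, -p], [-4·p - q, -p, 2], [6·p + q, p, 0]].
At the point, J = [[6.000, -1.000, 1.000], [5.000, 1.000, 2.000], [-7.000, -1.000, 0.000]] (det J = 28.000).
Solving J·Δ = −F gives Δ = (0.214, 1.500, 3.214).
Then the next iterate is (p, q, r)₁ = (-0.786, 0.500, 0.214).

(-0.786, 0.500, 0.214)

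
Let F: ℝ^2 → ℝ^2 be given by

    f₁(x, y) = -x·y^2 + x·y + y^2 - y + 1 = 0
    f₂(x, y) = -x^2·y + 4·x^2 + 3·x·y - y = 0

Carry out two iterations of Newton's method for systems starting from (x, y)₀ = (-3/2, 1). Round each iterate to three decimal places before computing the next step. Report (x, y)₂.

At (-3/2, 1): F = (1.000, 1.250).
Jacobian J = [[-y^2 + y, -2·x·y + x + 2·y - 1], [-2·x·y + 8·x + 3·y, -x^2 + 3·x - 1]].
At the point, J = [[0.000, 2.500], [-6.000, -7.750]] (det J = 15.000).
Solving J·Δ = −F gives Δ = (0.725, -0.400).
Then the next iterate is (x, y)₁ = (-0.775, 0.600).
Round to (-0.775, 0.600) and repeat: F = (0.574, 0.04713), J = [[0.240, 0.355], [-3.470, -3.92563]].
Δ = (7.836, -6.914), so (x, y)₂ = (7.061, -6.314).

(7.061, -6.314)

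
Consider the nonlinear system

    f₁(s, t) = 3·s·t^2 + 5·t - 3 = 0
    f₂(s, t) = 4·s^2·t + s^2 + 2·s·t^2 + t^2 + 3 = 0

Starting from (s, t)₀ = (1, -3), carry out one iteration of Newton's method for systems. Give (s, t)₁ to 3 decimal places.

At (1, -3): F = (9.000, 19.000).
Jacobian J = [[3·t^2, 6·s·t + 5], [8·s·t + 2·s + 2·t^2, 4·s^2 + 4·s·t + 2·t]].
At the point, J = [[27.000, -13.000], [-4.000, -14.000]] (det J = -430.000).
Solving J·Δ = −F gives Δ = (0.281, 1.277).
Then the next iterate is (s, t)₁ = (1.281, -1.723).

(1.281, -1.723)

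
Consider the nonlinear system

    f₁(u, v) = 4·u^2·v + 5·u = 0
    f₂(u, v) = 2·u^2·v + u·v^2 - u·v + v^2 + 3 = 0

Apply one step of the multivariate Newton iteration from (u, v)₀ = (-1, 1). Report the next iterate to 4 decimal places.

(2.8571, 4.1429)

At (-1, 1): F = (-1.0000, 6.0000).
Jacobian J = [[8·u·v + 5, 4·u^2], [4·u·v + v^2 - v, 2·u^2 + 2·u·v - u + 2·v]].
At the point, J = [[-3.0000, 4.0000], [-4.0000, 3.0000]] (det J = 7.0000).
Solving J·Δ = −F gives Δ = (3.8571, 3.1429).
Then the next iterate is (u, v)₁ = (2.8571, 4.1429).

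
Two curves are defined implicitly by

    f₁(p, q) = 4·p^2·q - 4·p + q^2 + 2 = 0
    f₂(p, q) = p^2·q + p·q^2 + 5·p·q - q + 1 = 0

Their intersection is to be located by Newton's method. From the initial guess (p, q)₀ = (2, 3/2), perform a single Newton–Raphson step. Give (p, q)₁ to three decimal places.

At (2, 3/2): F = (20.250, 25.000).
Jacobian J = [[8·p·q - 4, 4·p^2 + 2·q], [2·p·q + q^2 + 5·q, p^2 + 2·p·q + 5·p - 1]].
At the point, J = [[20.000, 19.000], [15.750, 19.000]] (det J = 80.750).
Solving J·Δ = −F gives Δ = (1.118, -2.242).
Then the next iterate is (p, q)₁ = (3.118, -0.742).

(3.118, -0.742)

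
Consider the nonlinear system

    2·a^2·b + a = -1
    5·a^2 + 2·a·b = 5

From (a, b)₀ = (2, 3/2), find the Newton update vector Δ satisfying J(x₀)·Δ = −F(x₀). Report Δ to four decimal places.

(-0.8182, -0.5455)

At (2, 3/2): F = (15.0000, 21.0000).
Jacobian J = [[4·a·b + 1, 2·a^2], [10·a + 2·b, 2·a]].
At the point, J = [[13.0000, 8.0000], [23.0000, 4.0000]] (det J = -132.0000).
Solving J·Δ = −F gives Δ = (-0.8182, -0.5455).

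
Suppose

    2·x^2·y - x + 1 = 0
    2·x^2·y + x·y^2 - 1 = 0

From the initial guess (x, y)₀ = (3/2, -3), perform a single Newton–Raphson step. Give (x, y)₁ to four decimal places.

(0.9643, -2.1508)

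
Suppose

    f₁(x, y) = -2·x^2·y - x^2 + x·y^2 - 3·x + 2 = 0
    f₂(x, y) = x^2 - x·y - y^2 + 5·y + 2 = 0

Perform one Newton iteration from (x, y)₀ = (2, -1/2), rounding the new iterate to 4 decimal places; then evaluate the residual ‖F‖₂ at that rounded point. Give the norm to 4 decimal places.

At (2, -1/2): F = (-3.5000, 4.2500).
Jacobian J = [[-4·x·y - 2·x + y^2 - 3, -2·x^2 + 2·x·y], [2·x - y, -x - 2·y + 5]].
At the point, J = [[-2.7500, -10.0000], [4.5000, 4.0000]] (det J = 34.0000).
Solving J·Δ = −F gives Δ = (-0.8382, -0.1195).
Then the next iterate is (x, y)₁ = (1.1618, -0.6195).
Re-evaluating at (1.1618, -0.6195): F = (-0.716927, 0.588234), so ‖F‖₂ = 0.9274.

0.9274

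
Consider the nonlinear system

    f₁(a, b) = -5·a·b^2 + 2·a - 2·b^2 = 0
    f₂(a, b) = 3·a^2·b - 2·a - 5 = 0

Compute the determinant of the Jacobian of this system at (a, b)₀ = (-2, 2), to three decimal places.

J = [[-5·b^2 + 2, -10·a·b - 4·b], [6·a·b - 2, 3·a^2]].
At the point, J = [[-18.000, 32.000], [-26.000, 12.000]].
det J = 616.000.

616.000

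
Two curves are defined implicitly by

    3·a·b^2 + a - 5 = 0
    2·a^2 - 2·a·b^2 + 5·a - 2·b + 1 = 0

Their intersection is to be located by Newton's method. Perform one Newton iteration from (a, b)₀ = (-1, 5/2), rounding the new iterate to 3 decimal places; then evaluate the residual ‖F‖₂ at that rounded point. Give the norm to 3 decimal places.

3091.911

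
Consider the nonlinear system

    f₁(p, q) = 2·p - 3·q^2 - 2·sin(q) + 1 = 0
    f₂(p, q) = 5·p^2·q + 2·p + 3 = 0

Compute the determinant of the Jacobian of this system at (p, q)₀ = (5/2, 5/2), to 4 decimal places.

J = [[2, -6·q - 2·cos(q)], [10·p·q + 2, 5·p^2]].
At the point, J = [[2.0000, -13.397713], [64.5000, 31.2500]].
det J = 926.6525.

926.6525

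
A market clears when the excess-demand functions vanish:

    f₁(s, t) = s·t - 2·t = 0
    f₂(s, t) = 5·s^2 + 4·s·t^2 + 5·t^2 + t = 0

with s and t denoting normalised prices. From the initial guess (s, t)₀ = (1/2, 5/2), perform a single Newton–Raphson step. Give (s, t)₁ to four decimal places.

At (1/2, 5/2): F = (-3.7500, 47.5000).
Jacobian J = [[t, s - 2], [10·s + 4·t^2, 8·s·t + 10·t + 1]].
At the point, J = [[2.5000, -1.5000], [30.0000, 36.0000]] (det J = 135.0000).
Solving J·Δ = −F gives Δ = (0.4722, -1.7130).
Then the next iterate is (s, t)₁ = (0.9722, 0.7870).

(0.9722, 0.7870)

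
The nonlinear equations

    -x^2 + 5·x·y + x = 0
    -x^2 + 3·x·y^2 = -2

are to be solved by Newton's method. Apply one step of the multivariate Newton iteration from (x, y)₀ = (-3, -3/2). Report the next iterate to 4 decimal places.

(-2.2954, -0.8235)

At (-3, -3/2): F = (10.5000, -27.2500).
Jacobian J = [[-2·x + 5·y + 1, 5·x], [-2·x + 3·y^2, 6·x·y]].
At the point, J = [[-0.5000, -15.0000], [12.7500, 27.0000]] (det J = 177.7500).
Solving J·Δ = −F gives Δ = (0.7046, 0.6765).
Then the next iterate is (x, y)₁ = (-2.2954, -0.8235).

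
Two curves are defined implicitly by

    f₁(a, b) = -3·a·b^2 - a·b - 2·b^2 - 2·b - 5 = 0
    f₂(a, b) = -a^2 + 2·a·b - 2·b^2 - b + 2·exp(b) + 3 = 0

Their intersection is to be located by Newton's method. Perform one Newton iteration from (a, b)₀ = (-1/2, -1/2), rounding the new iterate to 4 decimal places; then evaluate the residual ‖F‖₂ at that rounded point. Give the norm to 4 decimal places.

At (-1/2, -1/2): F = (-4.3750, 4.463061).
Jacobian J = [[-3·b^2 - b, -6·a·b - a - 4·b - 2], [-2·a + 2·b, 2·a - 4·b + 2·exp(b) - 1]].
At the point, J = [[-0.2500, -1.0000], [0.0000, 1.213061]] (det J = -0.303265).
Solving J·Δ = −F gives Δ = (-2.7833, -3.6792).
Then the next iterate is (a, b)₁ = (-3.2833, -4.1792).
Re-evaluating at (-3.2833, -4.1792): F = (126.740930, -11.058528), so ‖F‖₂ = 127.2225.

127.2225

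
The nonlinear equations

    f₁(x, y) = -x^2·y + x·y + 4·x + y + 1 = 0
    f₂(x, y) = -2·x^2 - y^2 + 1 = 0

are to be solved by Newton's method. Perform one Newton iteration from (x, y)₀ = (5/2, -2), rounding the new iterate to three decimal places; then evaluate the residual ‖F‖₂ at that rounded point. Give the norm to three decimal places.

At (5/2, -2): F = (16.500, -15.500).
Jacobian J = [[-2·x·y + y + 4, -x^2 + x + 1], [-4·x, -2·y]].
At the point, J = [[12.000, -2.750], [-10.000, 4.000]] (det J = 20.500).
Solving J·Δ = −F gives Δ = (-1.140, 1.024).
Then the next iterate is (x, y)₁ = (1.360, -0.976).
Re-evaluating at (1.360, -0.976): F = (5.94185, -3.65178), so ‖F‖₂ = 6.974.

6.974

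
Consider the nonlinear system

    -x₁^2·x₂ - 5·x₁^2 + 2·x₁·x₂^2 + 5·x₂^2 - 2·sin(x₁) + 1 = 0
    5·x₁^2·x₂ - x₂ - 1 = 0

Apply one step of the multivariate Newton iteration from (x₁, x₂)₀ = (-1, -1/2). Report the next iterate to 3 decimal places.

(-0.697, -0.129)

At (-1, -1/2): F = (-1.06706, -3.000).
Jacobian J = [[-2·x₁·x₂ - 10·x₁ + 2·x₂^2 - 2·cos(x₁), -x₁^2 + 4·x₁·x₂ + 10·x₂], [10·x₁·x₂, 5·x₁^2 - 1]].
At the point, J = [[8.41940, -4.000], [5.000, 4.000]] (det J = 53.67758).
Solving J·Δ = −F gives Δ = (0.303, 0.371).
Then the next iterate is (x₁, x₂)₁ = (-0.697, -0.129).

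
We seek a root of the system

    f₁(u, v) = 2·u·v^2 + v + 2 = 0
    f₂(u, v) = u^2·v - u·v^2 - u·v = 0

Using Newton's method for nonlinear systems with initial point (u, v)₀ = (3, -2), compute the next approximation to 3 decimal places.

(2.326, -1.191)

At (3, -2): F = (24.000, -24.000).
Jacobian J = [[2·v^2, 4·u·v + 1], [2·u·v - v^2 - v, u^2 - 2·u·v - u]].
At the point, J = [[8.000, -23.000], [-14.000, 18.000]] (det J = -178.000).
Solving J·Δ = −F gives Δ = (-0.674, 0.809).
Then the next iterate is (u, v)₁ = (2.326, -1.191).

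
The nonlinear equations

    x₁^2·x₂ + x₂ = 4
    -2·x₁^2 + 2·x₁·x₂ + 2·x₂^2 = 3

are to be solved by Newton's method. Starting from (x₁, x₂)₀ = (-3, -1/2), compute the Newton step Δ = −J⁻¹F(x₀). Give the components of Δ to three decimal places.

(1.843, 0.347)

At (-3, -1/2): F = (-9.000, -17.500).
Jacobian J = [[2·x₁·x₂, x₁^2 + 1], [-4·x₁ + 2·x₂, 2·x₁ + 4·x₂]].
At the point, J = [[3.000, 10.000], [11.000, -8.000]] (det J = -134.000).
Solving J·Δ = −F gives Δ = (1.843, 0.347).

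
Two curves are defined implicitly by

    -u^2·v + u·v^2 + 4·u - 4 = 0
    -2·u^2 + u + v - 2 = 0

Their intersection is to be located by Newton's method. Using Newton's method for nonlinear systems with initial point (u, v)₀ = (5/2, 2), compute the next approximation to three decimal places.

At (5/2, 2): F = (3.500, -10.000).
Jacobian J = [[-2·u·v + v^2 + 4, -u^2 + 2·u·v], [-4·u + 1, 1]].
At the point, J = [[-2.000, 3.750], [-9.000, 1.000]] (det J = 31.750).
Solving J·Δ = −F gives Δ = (-1.291, -1.622).
Then the next iterate is (u, v)₁ = (1.209, 0.378).

(1.209, 0.378)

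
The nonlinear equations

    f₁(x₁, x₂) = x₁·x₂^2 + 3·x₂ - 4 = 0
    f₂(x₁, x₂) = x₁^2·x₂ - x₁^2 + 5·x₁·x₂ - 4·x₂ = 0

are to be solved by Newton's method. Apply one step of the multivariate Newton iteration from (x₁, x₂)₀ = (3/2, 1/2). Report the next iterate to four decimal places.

At (3/2, 1/2): F = (-2.1250, 0.6250).
Jacobian J = [[x₂^2, 2·x₁·x₂ + 3], [2·x₁·x₂ - 2·x₁ + 5·x₂, x₁^2 + 5·x₁ - 4]].
At the point, J = [[0.2500, 4.5000], [1.0000, 5.7500]] (det J = -3.0625).
Solving J·Δ = −F gives Δ = (-4.9082, 0.7449).
Then the next iterate is (x₁, x₂)₁ = (-3.4082, 1.2449).

(-3.4082, 1.2449)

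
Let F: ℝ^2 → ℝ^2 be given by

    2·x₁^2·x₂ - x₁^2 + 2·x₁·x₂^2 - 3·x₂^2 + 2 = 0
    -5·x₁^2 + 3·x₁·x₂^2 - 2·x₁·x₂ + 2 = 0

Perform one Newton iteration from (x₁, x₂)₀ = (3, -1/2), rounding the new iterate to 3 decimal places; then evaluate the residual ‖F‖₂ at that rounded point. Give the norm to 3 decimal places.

9.591

At (3, -1/2): F = (-15.250, -37.750).
Jacobian J = [[4·x₁·x₂ - 2·x₁ + 2·x₂^2, 2·x₁^2 + 4·x₁·x₂ - 6·x₂], [-10·x₁ + 3·x₂^2 - 2·x₂, 6·x₁·x₂ - 2·x₁]].
At the point, J = [[-11.500, 15.000], [-28.250, -15.000]] (det J = 596.250).
Solving J·Δ = −F gives Δ = (-1.333, -0.006).
Then the next iterate is (x₁, x₂)₁ = (1.667, -0.506).
Re-evaluating at (1.667, -0.506): F = (-3.50561, -8.92700), so ‖F‖₂ = 9.591.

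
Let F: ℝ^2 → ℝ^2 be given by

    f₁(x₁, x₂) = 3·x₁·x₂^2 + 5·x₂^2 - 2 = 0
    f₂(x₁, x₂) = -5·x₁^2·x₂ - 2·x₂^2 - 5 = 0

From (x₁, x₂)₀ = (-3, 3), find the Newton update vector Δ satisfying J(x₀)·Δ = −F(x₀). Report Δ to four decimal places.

At (-3, 3): F = (-38.0000, -158.0000).
Jacobian J = [[3·x₂^2, 6·x₁·x₂ + 10·x₂], [-10·x₁·x₂, -5·x₁^2 - 4·x₂]].
At the point, J = [[27.0000, -24.0000], [90.0000, -57.0000]] (det J = 621.0000).
Solving J·Δ = −F gives Δ = (2.6184, 1.3623).

(2.6184, 1.3623)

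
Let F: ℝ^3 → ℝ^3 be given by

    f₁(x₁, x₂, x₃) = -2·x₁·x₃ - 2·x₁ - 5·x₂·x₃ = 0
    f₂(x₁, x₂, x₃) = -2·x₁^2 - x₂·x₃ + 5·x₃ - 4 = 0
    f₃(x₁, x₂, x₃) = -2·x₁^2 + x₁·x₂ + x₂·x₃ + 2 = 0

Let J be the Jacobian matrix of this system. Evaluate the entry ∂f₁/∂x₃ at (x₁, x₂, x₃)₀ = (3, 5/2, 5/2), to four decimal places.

-18.5000

∂f₁/∂x₃ = -2·x₁ - 5·x₂.
At (3, 5/2, 5/2) this is -18.5000.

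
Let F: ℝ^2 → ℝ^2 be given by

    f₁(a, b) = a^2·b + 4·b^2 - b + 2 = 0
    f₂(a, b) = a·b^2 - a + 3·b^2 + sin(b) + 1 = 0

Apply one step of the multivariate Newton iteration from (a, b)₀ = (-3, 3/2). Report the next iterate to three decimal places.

At (-3, 3/2): F = (23.000, 4.99749).
Jacobian J = [[2·a·b, a^2 + 8·b - 1], [b^2 - 1, 2·a·b + 6·b + cos(b)]].
At the point, J = [[-9.000, 20.000], [1.250, 0.07074]] (det J = -25.63663).
Solving J·Δ = −F gives Δ = (-3.835, -2.876).
Then the next iterate is (a, b)₁ = (-6.835, -1.376).

(-6.835, -1.376)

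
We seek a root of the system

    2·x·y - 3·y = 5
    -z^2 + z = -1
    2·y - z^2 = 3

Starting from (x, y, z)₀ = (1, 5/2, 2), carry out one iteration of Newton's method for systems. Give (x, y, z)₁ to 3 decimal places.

At (1, 5/2, 2): F = (-7.500, -1.000, -2.000).
Jacobian J = [[2·y, 2·x - 3, 0], [0, 0, -2·z + 1], [0, 2, -2·z]].
At the point, J = [[5.000, -1.000, 0.000], [0.000, 0.000, -3.000], [0.000, 2.000, -4.000]] (det J = 30.000).
Solving J·Δ = −F gives Δ = (1.567, 0.333, -0.333).
Then the next iterate is (x, y, z)₁ = (2.567, 2.833, 1.667).

(2.567, 2.833, 1.667)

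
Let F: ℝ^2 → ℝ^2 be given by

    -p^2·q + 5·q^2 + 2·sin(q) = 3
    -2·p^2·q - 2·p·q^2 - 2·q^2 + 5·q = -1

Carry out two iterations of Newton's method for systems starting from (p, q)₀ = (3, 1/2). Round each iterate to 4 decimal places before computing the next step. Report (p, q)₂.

At (3, 1/2): F = (-5.291149, -7.5000).
Jacobian J = [[-2·p·q, -p^2 + 10·q + 2·cos(q)], [-4·p·q - 2·q^2, -2·p^2 - 4·p·q - 4·q + 5]].
At the point, J = [[-3.0000, -2.244835], [-6.5000, -21.0000]] (det J = 48.408573).
Solving J·Δ = −F gives Δ = (-1.9475, 0.2457).
Then the next iterate is (p, q)₁ = (1.0525, 0.7457).
Round to (1.0525, 0.7457) and repeat: F = (0.311261, 0.793731), J = [[-1.569699, 7.818470], [-4.251534, -3.337710]].
Δ = (0.1883, -0.0020), so (p, q)₂ = (1.2408, 0.7437).

(1.2408, 0.7437)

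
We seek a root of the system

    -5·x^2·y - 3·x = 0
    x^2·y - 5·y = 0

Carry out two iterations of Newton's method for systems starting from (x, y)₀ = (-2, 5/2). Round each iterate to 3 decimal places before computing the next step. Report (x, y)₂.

(-2.275, 0.273)

At (-2, 5/2): F = (-44.000, -2.500).
Jacobian J = [[-10·x·y - 3, -5·x^2], [2·x·y, x^2 - 5]].
At the point, J = [[47.000, -20.000], [-10.000, -1.000]] (det J = -247.000).
Solving J·Δ = −F gives Δ = (-0.024, -2.257).
Then the next iterate is (x, y)₁ = (-2.024, 0.243).
Round to (-2.024, 0.243) and repeat: F = (1.09466, -0.21953), J = [[1.91832, -20.48288], [-0.98366, -0.90342]].
Δ = (-0.251, 0.030), so (x, y)₂ = (-2.275, 0.273).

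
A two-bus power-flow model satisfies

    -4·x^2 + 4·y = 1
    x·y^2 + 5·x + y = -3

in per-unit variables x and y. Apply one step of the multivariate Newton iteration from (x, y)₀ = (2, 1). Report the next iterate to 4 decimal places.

(0.7596, -0.7115)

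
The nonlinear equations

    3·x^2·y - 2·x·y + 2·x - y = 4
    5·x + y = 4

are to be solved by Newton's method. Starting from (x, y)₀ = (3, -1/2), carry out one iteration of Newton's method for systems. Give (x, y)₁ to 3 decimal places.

At (3, -1/2): F = (-8.000, 10.500).
Jacobian J = [[6·x·y - 2·y + 2, 3·x^2 - 2·x - 1], [5, 1]].
At the point, J = [[-6.000, 20.000], [5.000, 1.000]] (det J = -106.000).
Solving J·Δ = −F gives Δ = (-2.057, -0.217).
Then the next iterate is (x, y)₁ = (0.943, -0.717).

(0.943, -0.717)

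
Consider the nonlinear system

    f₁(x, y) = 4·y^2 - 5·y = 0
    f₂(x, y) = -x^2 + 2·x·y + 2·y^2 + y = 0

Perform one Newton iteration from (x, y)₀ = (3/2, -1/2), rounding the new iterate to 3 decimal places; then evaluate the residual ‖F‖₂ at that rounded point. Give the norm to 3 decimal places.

At (3/2, -1/2): F = (3.500, -3.750).
Jacobian J = [[0, 8·y - 5], [-2·x + 2·y, 2·x + 4·y + 1]].
At the point, J = [[0.000, -9.000], [-4.000, 2.000]] (det J = -36.000).
Solving J·Δ = −F gives Δ = (-0.743, 0.389).
Then the next iterate is (x, y)₁ = (0.757, -0.111).
Re-evaluating at (0.757, -0.111): F = (0.60428, -0.82746), so ‖F‖₂ = 1.025.

1.025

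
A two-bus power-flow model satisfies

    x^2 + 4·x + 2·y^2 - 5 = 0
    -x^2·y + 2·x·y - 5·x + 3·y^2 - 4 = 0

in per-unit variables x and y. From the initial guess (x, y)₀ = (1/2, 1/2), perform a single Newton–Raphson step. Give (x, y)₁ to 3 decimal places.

At (1/2, 1/2): F = (-2.250, -5.375).
Jacobian J = [[2·x + 4, 4·y], [-2·x·y + 2·y - 5, -x^2 + 2·x + 6·y]].
At the point, J = [[5.000, 2.000], [-4.500, 3.750]] (det J = 27.750).
Solving J·Δ = −F gives Δ = (-0.083, 1.333).
Then the next iterate is (x, y)₁ = (0.417, 1.833).

(0.417, 1.833)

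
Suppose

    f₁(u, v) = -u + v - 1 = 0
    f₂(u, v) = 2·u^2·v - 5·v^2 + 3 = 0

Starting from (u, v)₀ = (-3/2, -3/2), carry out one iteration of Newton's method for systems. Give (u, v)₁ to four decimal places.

(-1.6579, -0.6579)

At (-3/2, -3/2): F = (-1.0000, -15.0000).
Jacobian J = [[-1, 1], [4·u·v, 2·u^2 - 10·v]].
At the point, J = [[-1.0000, 1.0000], [9.0000, 19.5000]] (det J = -28.5000).
Solving J·Δ = −F gives Δ = (-0.1579, 0.8421).
Then the next iterate is (u, v)₁ = (-1.6579, -0.6579).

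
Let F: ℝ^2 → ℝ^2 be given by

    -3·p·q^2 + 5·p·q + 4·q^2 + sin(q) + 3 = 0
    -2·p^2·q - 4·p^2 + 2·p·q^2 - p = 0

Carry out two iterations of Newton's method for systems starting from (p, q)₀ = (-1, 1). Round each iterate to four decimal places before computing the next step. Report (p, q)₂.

(-1.0315, -1.4016)

At (-1, 1): F = (5.841471, -7.0000).
Jacobian J = [[-3·q^2 + 5·q, -6·p·q + 5·p + 8·q + cos(q)], [-4·p·q - 8·p + 2·q^2 - 1, -2·p^2 + 4·p·q]].
At the point, J = [[2.0000, 9.540302], [13.0000, -6.0000]] (det J = -136.023930).
Solving J·Δ = −F gives Δ = (0.2333, -0.6612).
Then the next iterate is (p, q)₁ = (-0.7667, 0.3388).
Round to (-0.7667, 0.3388) and repeat: F = (2.756725, -2.158940), J = [[1.349644, 1.378602], [6.402203, -2.214690]].
Δ = (-0.2648, -1.7404), so (p, q)₂ = (-1.0315, -1.4016).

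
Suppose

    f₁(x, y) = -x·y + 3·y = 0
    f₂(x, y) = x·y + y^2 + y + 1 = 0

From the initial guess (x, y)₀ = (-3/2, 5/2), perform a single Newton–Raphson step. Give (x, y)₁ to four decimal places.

(-0.4500, 0.5833)

At (-3/2, 5/2): F = (11.2500, 6.0000).
Jacobian J = [[-y, -x + 3], [y, x + 2·y + 1]].
At the point, J = [[-2.5000, 4.5000], [2.5000, 4.5000]] (det J = -22.5000).
Solving J·Δ = −F gives Δ = (1.0500, -1.9167).
Then the next iterate is (x, y)₁ = (-0.4500, 0.5833).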